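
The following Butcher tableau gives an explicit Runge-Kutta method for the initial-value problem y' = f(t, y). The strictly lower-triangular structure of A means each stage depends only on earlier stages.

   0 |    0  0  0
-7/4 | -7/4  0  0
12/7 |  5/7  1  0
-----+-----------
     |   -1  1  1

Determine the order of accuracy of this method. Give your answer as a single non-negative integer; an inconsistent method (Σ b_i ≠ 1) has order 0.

b = (-1, 1, 1)
c = (0, -7/4, 12/7)
Ac = (0, 0, -7/4)
Σ b_i: (-1)·1 + 1·1 + 1·1 = 1 ✓
b·c: 1·(-7/4) + 1·12/7 = -1/28 ≠ 1/2 ⇒ order 1.

1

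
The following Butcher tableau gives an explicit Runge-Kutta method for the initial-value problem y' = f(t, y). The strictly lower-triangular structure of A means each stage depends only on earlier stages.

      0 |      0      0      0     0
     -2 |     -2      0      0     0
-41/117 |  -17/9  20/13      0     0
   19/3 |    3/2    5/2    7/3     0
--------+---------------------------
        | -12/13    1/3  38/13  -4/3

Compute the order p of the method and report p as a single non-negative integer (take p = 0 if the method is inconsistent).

b = (-12/13, 1/3, 38/13, -4/3)
c = (0, -2, -41/117, 19/3)
Ac = (0, 0, -40/13, -2042/351)
Σ b_i: (-12/13)·1 + 1/3·1 + 38/13·1 + (-4/3)·1 = 1 ✓
b·c: 1/3·(-2) + 38/13·(-41/117) + (-4/3)·19/3 = -15416/1521 ≠ 1/2 ⇒ order 1.

1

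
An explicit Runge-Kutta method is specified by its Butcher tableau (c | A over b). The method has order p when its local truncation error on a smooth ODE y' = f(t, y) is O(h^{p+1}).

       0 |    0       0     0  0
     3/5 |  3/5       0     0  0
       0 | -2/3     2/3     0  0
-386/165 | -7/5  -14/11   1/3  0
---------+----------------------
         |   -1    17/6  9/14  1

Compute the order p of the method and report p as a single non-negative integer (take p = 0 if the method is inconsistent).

0

b = (-1, 17/6, 9/14, 1)
c = (0, 3/5, 0, -386/165)
Ac = (0, 0, 2/5, -42/55)
Σ b_i: (-1)·1 + 17/6·1 + 9/14·1 + 1·1 = 73/21 ≠ 1 ⇒ order 0.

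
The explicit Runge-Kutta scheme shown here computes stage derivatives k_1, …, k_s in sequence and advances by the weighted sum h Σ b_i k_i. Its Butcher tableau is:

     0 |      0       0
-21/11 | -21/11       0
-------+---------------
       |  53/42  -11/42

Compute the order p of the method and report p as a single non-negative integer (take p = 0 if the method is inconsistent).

b = (53/42, -11/42)
c = (0, -21/11)
Σ b_i: 53/42·1 + (-11/42)·1 = 1 ✓
b·c: (-11/42)·(-21/11) = 1/2 ✓; 2 stages ⇒ order 2.

2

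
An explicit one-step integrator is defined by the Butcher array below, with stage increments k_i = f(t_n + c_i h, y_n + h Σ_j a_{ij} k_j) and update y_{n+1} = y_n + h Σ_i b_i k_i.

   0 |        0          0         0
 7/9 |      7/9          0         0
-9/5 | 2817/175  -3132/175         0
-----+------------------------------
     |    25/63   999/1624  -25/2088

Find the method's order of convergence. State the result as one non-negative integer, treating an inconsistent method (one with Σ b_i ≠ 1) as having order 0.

b = (25/63, 999/1624, -25/2088)
c = (0, 7/9, -9/5)
Ac = (0, 0, -348/25)
Σ b_i: 25/63·1 + 999/1624·1 + (-25/2088)·1 = 1 ✓
b·c: 999/1624·7/9 + (-25/2088)·(-9/5) = 1/2 ✓
b·c²: 999/1624·49/81 + (-25/2088)·81/25 = 1/3 ✓
b·Ac: (-25/2088)·(-348/25) = 1/6 ✓; 3 stages ⇒ order 3.

3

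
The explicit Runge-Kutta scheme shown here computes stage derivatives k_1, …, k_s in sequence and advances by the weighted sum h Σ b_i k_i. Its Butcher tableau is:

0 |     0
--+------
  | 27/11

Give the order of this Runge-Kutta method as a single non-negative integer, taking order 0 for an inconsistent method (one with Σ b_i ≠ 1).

0

b = (27/11)
c = (0)
Σ b_i: 27/11·1 = 27/11 ≠ 1 ⇒ order 0.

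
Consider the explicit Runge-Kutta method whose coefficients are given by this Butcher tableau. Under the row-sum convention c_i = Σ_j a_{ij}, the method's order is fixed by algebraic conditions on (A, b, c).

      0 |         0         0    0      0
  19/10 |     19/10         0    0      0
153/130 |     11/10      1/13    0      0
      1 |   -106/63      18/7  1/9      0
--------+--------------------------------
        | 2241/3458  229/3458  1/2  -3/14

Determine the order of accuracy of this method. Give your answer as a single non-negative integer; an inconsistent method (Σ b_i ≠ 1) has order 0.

b = (2241/3458, 229/3458, 1/2, -3/14)
c = (0, 19/10, 153/130, 1)
Ac = (0, 0, 19/130, 913/182)
Σ b_i: 2241/3458·1 + 229/3458·1 + 1/2·1 + (-3/14)·1 = 1 ✓
b·c: 229/3458·19/10 + 1/2·153/130 + (-3/14)·1 = 1/2 ✓
b·c²: 229/3458·361/100 + 1/2·23409/16900 + (-3/14)·1 = 84863/118300 ≠ 1/3 ⇒ order 2.
b·Ac: 1/2·19/130 + (-3/14)·913/182 = -3191/3185 ≠ 1/6

2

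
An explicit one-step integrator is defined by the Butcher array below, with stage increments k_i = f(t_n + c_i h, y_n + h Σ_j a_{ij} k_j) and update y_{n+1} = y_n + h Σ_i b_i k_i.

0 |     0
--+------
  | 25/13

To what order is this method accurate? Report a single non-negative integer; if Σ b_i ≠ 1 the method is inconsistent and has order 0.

b = (25/13)
c = (0)
Σ b_i: 25/13·1 = 25/13 ≠ 1 ⇒ order 0.

0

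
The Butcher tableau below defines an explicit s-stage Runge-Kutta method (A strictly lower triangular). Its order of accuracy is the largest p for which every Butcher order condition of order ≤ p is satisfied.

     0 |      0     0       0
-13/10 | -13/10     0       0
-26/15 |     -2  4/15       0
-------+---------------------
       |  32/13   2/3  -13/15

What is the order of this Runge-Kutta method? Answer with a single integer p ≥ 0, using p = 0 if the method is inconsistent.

0

b = (32/13, 2/3, -13/15)
c = (0, -13/10, -26/15)
Ac = (0, 0, -26/75)
Σ b_i: 32/13·1 + 2/3·1 + (-13/15)·1 = 147/65 ≠ 1 ⇒ order 0.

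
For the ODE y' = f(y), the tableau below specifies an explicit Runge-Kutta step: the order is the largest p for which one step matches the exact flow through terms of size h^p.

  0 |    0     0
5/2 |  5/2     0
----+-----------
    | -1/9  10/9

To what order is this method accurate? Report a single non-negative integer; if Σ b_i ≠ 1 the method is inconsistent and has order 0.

b = (-1/9, 10/9)
c = (0, 5/2)
Σ b_i: (-1/9)·1 + 10/9·1 = 1 ✓
b·c: 10/9·5/2 = 25/9 ≠ 1/2 ⇒ order 1.

1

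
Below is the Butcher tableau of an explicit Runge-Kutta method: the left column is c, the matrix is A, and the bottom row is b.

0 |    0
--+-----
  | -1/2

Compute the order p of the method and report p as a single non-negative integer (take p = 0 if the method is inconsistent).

b = (-1/2)
c = (0)
Σ b_i: (-1/2)·1 = -1/2 ≠ 1 ⇒ order 0.

0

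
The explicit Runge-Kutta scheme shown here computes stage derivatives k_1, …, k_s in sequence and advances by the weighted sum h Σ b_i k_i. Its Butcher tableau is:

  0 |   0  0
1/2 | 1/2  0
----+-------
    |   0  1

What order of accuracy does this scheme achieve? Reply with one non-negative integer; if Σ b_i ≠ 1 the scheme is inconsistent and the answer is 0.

b = (0, 1)
c = (0, 1/2)
Σ b_i: 1·1 = 1 ✓
b·c: 1·1/2 = 1/2 ✓; 2 stages ⇒ order 2.

2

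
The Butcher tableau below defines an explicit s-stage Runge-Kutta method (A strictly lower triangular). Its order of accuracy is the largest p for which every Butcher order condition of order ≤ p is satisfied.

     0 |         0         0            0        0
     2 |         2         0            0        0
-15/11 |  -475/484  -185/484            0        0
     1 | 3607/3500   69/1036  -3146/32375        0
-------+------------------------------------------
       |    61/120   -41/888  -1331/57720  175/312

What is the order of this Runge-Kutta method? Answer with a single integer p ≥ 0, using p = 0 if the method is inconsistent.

4

b = (61/120, -41/888, -1331/57720, 175/312)
c = (0, 2, -15/11, 1)
Ac = (0, 0, -185/242, 93/350)
Σ b_i: 61/120·1 + (-41/888)·1 + (-1331/57720)·1 + 175/312·1 = 1 ✓
b·c: (-41/888)·2 + (-1331/57720)·(-15/11) + 175/312·1 = 1/2 ✓
b·c²: (-41/888)·4 + (-1331/57720)·225/121 + 175/312·1 = 1/3 ✓
b·Ac: (-1331/57720)·(-185/242) + 175/312·93/350 = 1/6 ✓
b·c³: (-41/888)·8 + (-1331/57720)·(-3375/1331) + 175/312·1 = 1/4 ✓
b·(c∘Ac): (-1331/57720)·2775/2662 + 175/312·93/350 = 1/8 ✓
b·Ac²: (-1331/57720)·(-185/121) + 175/312·3/35 = 1/12 ✓
b·A²c: 175/312·13/175 = 1/24 ✓; 4 stages ⇒ order 4.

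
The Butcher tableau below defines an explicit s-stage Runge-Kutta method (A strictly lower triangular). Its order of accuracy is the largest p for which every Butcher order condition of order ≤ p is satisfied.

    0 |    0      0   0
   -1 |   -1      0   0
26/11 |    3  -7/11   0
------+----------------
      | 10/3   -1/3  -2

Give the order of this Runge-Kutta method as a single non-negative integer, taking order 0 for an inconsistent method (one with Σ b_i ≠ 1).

1

b = (10/3, -1/3, -2)
c = (0, -1, 26/11)
Ac = (0, 0, 7/11)
Σ b_i: 10/3·1 + (-1/3)·1 + (-2)·1 = 1 ✓
b·c: (-1/3)·(-1) + (-2)·26/11 = -145/33 ≠ 1/2 ⇒ order 1.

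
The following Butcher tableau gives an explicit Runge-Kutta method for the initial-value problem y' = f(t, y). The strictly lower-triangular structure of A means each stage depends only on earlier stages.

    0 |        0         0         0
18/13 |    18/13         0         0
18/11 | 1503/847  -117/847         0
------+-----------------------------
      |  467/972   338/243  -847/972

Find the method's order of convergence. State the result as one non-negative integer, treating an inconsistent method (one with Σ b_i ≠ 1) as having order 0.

b = (467/972, 338/243, -847/972)
c = (0, 18/13, 18/11)
Ac = (0, 0, -162/847)
Σ b_i: 467/972·1 + 338/243·1 + (-847/972)·1 = 1 ✓
b·c: 338/243·18/13 + (-847/972)·18/11 = 1/2 ✓
b·c²: 338/243·324/169 + (-847/972)·324/121 = 1/3 ✓
b·Ac: (-847/972)·(-162/847) = 1/6 ✓; 3 stages ⇒ order 3.

3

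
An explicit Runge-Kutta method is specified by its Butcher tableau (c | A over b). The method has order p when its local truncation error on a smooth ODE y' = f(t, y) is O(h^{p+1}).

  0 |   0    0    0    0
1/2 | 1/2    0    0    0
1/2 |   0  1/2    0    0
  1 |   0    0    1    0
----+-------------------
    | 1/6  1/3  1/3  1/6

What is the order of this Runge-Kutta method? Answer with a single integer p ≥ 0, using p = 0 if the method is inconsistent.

b = (1/6, 1/3, 1/3, 1/6)
c = (0, 1/2, 1/2, 1)
Ac = (0, 0, 1/4, 1/2)
Σ b_i: 1/6·1 + 1/3·1 + 1/3·1 + 1/6·1 = 1 ✓
b·c: 1/3·1/2 + 1/3·1/2 + 1/6·1 = 1/2 ✓
b·c²: 1/3·1/4 + 1/3·1/4 + 1/6·1 = 1/3 ✓
b·Ac: 1/3·1/4 + 1/6·1/2 = 1/6 ✓
b·c³: 1/3·1/8 + 1/3·1/8 + 1/6·1 = 1/4 ✓
b·(c∘Ac): 1/3·1/8 + 1/6·1/2 = 1/8 ✓
b·Ac²: 1/3·1/8 + 1/6·1/4 = 1/12 ✓
b·A²c: 1/6·1/4 = 1/24 ✓; 4 stages ⇒ order 4.

4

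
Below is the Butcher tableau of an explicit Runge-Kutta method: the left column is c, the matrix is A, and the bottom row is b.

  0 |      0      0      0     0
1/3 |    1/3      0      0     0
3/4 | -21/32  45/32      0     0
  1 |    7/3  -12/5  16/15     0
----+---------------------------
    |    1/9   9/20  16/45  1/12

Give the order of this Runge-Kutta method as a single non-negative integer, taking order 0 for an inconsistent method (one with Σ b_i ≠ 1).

b = (1/9, 9/20, 16/45, 1/12)
c = (0, 1/3, 3/4, 1)
Ac = (0, 0, 15/32, 0)
Σ b_i: 1/9·1 + 9/20·1 + 16/45·1 + 1/12·1 = 1 ✓
b·c: 9/20·1/3 + 16/45·3/4 + 1/12·1 = 1/2 ✓
b·c²: 9/20·1/9 + 16/45·9/16 + 1/12·1 = 1/3 ✓
b·Ac: 16/45·15/32 = 1/6 ✓
b·c³: 9/20·1/27 + 16/45·27/64 + 1/12·1 = 1/4 ✓
b·(c∘Ac): 16/45·45/128 = 1/8 ✓
b·Ac²: 16/45·5/32 + 1/12·1/3 = 1/12 ✓
b·A²c: 1/12·1/2 = 1/24 ✓; 4 stages ⇒ order 4.

4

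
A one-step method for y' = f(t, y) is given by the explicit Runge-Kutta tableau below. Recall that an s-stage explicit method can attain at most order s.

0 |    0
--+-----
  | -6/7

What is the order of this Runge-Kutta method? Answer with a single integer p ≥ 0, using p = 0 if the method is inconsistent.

b = (-6/7)
c = (0)
Σ b_i: (-6/7)·1 = -6/7 ≠ 1 ⇒ order 0.

0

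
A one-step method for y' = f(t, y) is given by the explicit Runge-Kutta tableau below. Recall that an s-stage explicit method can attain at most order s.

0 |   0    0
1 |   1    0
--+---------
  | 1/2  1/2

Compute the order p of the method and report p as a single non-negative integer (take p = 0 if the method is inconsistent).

b = (1/2, 1/2)
c = (0, 1)
Σ b_i: 1/2·1 + 1/2·1 = 1 ✓
b·c: 1/2·1 = 1/2 ✓; 2 stages ⇒ order 2.

2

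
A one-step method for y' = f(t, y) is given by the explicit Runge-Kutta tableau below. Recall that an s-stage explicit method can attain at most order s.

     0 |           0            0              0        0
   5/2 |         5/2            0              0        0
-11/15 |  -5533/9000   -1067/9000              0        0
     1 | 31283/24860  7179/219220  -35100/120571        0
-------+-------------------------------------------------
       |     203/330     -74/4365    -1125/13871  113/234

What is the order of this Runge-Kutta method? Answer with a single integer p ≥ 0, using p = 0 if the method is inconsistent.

4

b = (203/330, -74/4365, -1125/13871, 113/234)
c = (0, 5/2, -11/15, 1)
Ac = (0, 0, -1067/3600, 267/904)
Σ b_i: 203/330·1 + (-74/4365)·1 + (-1125/13871)·1 + 113/234·1 = 1 ✓
b·c: (-74/4365)·5/2 + (-1125/13871)·(-11/15) + 113/234·1 = 1/2 ✓
b·c²: (-74/4365)·25/4 + (-1125/13871)·121/225 + 113/234·1 = 1/3 ✓
b·Ac: (-1125/13871)·(-1067/3600) + 113/234·267/904 = 1/6 ✓
b·c³: (-74/4365)·125/8 + (-1125/13871)·(-1331/3375) + 113/234·1 = 1/4 ✓
b·(c∘Ac): (-1125/13871)·11737/54000 + 113/234·267/904 = 1/8 ✓
b·Ac²: (-1125/13871)·(-1067/1440) + 113/234·87/1808 = 1/12 ✓
b·A²c: 113/234·39/452 = 1/24 ✓; 4 stages ⇒ order 4.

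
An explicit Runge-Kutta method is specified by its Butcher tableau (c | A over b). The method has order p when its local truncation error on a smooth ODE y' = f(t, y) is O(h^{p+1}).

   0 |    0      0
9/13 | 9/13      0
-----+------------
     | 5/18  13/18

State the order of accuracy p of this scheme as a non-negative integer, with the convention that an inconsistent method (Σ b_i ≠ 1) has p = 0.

b = (5/18, 13/18)
c = (0, 9/13)
Σ b_i: 5/18·1 + 13/18·1 = 1 ✓
b·c: 13/18·9/13 = 1/2 ✓; 2 stages ⇒ order 2.

2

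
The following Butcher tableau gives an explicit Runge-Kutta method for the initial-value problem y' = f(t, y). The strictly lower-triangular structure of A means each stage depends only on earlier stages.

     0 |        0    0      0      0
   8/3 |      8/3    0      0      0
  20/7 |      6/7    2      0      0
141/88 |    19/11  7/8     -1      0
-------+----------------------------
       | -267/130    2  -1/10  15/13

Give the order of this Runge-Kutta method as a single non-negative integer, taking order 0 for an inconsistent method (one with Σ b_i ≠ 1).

1

b = (-267/130, 2, -1/10, 15/13)
c = (0, 8/3, 20/7, 141/88)
Ac = (0, 0, 16/3, -11/21)
Σ b_i: (-267/130)·1 + 2·1 + (-1/10)·1 + 15/13·1 = 1 ✓
b·c: 2·8/3 + (-1/10)·20/7 + 15/13·141/88 = 165679/24024 ≠ 1/2 ⇒ order 1.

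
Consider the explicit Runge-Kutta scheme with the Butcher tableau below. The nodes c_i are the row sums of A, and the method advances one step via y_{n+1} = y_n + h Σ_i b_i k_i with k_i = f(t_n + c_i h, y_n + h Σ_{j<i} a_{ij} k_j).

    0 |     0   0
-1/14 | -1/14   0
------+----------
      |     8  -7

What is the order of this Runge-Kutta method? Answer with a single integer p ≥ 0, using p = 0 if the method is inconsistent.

2

b = (8, -7)
c = (0, -1/14)
Σ b_i: 8·1 + (-7)·1 = 1 ✓
b·c: (-7)·(-1/14) = 1/2 ✓; 2 stages ⇒ order 2.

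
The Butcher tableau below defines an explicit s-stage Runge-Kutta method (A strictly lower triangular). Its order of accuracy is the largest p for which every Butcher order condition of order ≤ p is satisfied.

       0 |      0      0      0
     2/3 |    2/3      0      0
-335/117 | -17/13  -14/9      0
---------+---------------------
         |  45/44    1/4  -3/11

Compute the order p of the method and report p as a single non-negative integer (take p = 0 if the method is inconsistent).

b = (45/44, 1/4, -3/11)
c = (0, 2/3, -335/117)
Ac = (0, 0, -28/27)
Σ b_i: 45/44·1 + 1/4·1 + (-3/11)·1 = 1 ✓
b·c: 1/4·2/3 + (-3/11)·(-335/117) = 271/286 ≠ 1/2 ⇒ order 1.

1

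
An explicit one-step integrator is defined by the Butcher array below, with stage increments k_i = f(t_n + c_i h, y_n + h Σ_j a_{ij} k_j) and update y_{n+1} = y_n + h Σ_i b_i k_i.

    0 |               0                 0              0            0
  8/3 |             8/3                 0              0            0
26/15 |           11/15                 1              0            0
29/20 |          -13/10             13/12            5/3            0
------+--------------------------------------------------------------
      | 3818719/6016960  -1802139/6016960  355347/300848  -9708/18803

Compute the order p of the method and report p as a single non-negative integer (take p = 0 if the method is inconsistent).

b = (3818719/6016960, -1802139/6016960, 355347/300848, -9708/18803)
c = (0, 8/3, 26/15, 29/20)
Ac = (0, 0, 8/3, 52/9)
Σ b_i: 3818719/6016960·1 + (-1802139/6016960)·1 + 355347/300848·1 + (-9708/18803)·1 = 1 ✓
b·c: (-1802139/6016960)·8/3 + 355347/300848·26/15 + (-9708/18803)·29/20 = 1/2 ✓
b·c²: (-1802139/6016960)·64/9 + 355347/300848·676/225 + (-9708/18803)·841/400 = 1/3 ✓
b·Ac: 355347/300848·8/3 + (-9708/18803)·52/9 = 1/6 ✓
b·c³: (-1802139/6016960)·512/27 + 355347/300848·17576/3375 + (-9708/18803)·24389/8000 = -373150903/338454000 ≠ 1/4 ⇒ order 3.
b·(c∘Ac): 355347/300848·208/45 + (-9708/18803)·377/45 = 63973/56409 ≠ 1/8
b·Ac²: 355347/300848·64/9 + (-9708/18803)·572/45 = 517988/282045 ≠ 1/12
b·A²c: (-9708/18803)·40/9 = -129440/56409 ≠ 1/24

3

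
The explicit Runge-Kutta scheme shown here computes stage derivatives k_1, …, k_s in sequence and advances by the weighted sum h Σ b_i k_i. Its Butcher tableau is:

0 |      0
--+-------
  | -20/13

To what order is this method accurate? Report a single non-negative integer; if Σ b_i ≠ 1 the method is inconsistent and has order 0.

0

b = (-20/13)
c = (0)
Σ b_i: (-20/13)·1 = -20/13 ≠ 1 ⇒ order 0.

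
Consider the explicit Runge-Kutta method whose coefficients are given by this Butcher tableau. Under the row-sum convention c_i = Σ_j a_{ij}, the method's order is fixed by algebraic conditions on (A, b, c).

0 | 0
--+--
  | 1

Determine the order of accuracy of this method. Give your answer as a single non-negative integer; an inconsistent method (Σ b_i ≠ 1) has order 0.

b = (1)
c = (0)
Σ b_i: 1·1 = 1 ✓; 1 stage ⇒ order 1.

1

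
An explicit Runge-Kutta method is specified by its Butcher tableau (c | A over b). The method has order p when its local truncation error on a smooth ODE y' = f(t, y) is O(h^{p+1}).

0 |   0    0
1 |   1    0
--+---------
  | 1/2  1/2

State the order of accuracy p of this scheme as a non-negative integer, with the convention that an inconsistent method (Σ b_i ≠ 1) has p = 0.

2

b = (1/2, 1/2)
c = (0, 1)
Σ b_i: 1/2·1 + 1/2·1 = 1 ✓
b·c: 1/2·1 = 1/2 ✓; 2 stages ⇒ order 2.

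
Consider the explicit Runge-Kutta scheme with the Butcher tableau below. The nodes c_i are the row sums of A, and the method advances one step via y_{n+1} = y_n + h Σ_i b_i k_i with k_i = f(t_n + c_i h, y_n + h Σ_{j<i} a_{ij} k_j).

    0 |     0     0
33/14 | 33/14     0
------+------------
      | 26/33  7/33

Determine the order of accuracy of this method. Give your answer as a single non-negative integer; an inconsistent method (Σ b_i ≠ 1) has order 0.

b = (26/33, 7/33)
c = (0, 33/14)
Σ b_i: 26/33·1 + 7/33·1 = 1 ✓
b·c: 7/33·33/14 = 1/2 ✓; 2 stages ⇒ order 2.

2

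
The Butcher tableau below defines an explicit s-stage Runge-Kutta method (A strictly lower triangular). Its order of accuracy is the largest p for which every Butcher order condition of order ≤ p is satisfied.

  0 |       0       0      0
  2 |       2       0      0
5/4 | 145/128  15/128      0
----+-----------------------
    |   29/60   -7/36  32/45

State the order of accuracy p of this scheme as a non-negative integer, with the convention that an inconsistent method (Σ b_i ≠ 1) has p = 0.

3

b = (29/60, -7/36, 32/45)
c = (0, 2, 5/4)
Ac = (0, 0, 15/64)
Σ b_i: 29/60·1 + (-7/36)·1 + 32/45·1 = 1 ✓
b·c: (-7/36)·2 + 32/45·5/4 = 1/2 ✓
b·c²: (-7/36)·4 + 32/45·25/16 = 1/3 ✓
b·Ac: 32/45·15/64 = 1/6 ✓; 3 stages ⇒ order 3.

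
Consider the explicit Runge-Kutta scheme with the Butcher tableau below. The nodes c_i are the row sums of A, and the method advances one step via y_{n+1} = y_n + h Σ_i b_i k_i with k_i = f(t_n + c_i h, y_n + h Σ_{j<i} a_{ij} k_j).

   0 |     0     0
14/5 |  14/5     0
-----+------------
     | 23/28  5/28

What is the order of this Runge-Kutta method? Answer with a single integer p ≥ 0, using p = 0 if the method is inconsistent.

2

b = (23/28, 5/28)
c = (0, 14/5)
Σ b_i: 23/28·1 + 5/28·1 = 1 ✓
b·c: 5/28·14/5 = 1/2 ✓; 2 stages ⇒ order 2.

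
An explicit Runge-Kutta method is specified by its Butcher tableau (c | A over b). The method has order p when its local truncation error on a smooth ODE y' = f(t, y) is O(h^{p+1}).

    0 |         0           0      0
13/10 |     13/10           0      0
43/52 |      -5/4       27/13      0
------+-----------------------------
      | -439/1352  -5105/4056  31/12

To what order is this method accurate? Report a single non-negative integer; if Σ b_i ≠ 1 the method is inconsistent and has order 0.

b = (-439/1352, -5105/4056, 31/12)
c = (0, 13/10, 43/52)
Ac = (0, 0, 27/10)
Σ b_i: (-439/1352)·1 + (-5105/4056)·1 + 31/12·1 = 1 ✓
b·c: (-5105/4056)·13/10 + 31/12·43/52 = 1/2 ✓
b·c²: (-5105/4056)·169/100 + 31/12·1849/2704 = -19501/54080 ≠ 1/3 ⇒ order 2.
b·Ac: 31/12·27/10 = 279/40 ≠ 1/6

2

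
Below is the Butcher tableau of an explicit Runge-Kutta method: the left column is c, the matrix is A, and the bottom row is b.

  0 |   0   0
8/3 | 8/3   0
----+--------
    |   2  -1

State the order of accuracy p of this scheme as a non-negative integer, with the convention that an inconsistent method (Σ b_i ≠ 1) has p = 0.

b = (2, -1)
c = (0, 8/3)
Σ b_i: 2·1 + (-1)·1 = 1 ✓
b·c: (-1)·8/3 = -8/3 ≠ 1/2 ⇒ order 1.

1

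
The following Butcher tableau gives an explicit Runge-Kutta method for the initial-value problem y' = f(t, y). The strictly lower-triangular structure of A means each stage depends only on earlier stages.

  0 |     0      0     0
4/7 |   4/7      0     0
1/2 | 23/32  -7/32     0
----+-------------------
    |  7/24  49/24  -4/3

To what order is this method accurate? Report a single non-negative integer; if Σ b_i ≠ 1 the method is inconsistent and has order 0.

b = (7/24, 49/24, -4/3)
c = (0, 4/7, 1/2)
Ac = (0, 0, -1/8)
Σ b_i: 7/24·1 + 49/24·1 + (-4/3)·1 = 1 ✓
b·c: 49/24·4/7 + (-4/3)·1/2 = 1/2 ✓
b·c²: 49/24·16/49 + (-4/3)·1/4 = 1/3 ✓
b·Ac: (-4/3)·(-1/8) = 1/6 ✓; 3 stages ⇒ order 3.

3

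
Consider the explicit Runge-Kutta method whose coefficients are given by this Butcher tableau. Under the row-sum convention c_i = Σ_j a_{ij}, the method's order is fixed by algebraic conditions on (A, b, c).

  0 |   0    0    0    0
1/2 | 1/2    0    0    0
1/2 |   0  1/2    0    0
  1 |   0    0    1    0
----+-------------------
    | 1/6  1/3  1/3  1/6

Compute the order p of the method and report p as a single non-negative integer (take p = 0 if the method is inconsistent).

4

b = (1/6, 1/3, 1/3, 1/6)
c = (0, 1/2, 1/2, 1)
Ac = (0, 0, 1/4, 1/2)
Σ b_i: 1/6·1 + 1/3·1 + 1/3·1 + 1/6·1 = 1 ✓
b·c: 1/3·1/2 + 1/3·1/2 + 1/6·1 = 1/2 ✓
b·c²: 1/3·1/4 + 1/3·1/4 + 1/6·1 = 1/3 ✓
b·Ac: 1/3·1/4 + 1/6·1/2 = 1/6 ✓
b·c³: 1/3·1/8 + 1/3·1/8 + 1/6·1 = 1/4 ✓
b·(c∘Ac): 1/3·1/8 + 1/6·1/2 = 1/8 ✓
b·Ac²: 1/3·1/8 + 1/6·1/4 = 1/12 ✓
b·A²c: 1/6·1/4 = 1/24 ✓; 4 stages ⇒ order 4.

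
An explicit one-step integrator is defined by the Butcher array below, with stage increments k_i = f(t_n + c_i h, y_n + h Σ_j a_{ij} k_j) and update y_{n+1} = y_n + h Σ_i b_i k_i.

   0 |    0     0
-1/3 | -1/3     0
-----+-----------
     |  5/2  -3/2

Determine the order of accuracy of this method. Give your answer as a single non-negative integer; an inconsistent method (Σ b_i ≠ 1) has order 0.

2

b = (5/2, -3/2)
c = (0, -1/3)
Σ b_i: 5/2·1 + (-3/2)·1 = 1 ✓
b·c: (-3/2)·(-1/3) = 1/2 ✓; 2 stages ⇒ order 2.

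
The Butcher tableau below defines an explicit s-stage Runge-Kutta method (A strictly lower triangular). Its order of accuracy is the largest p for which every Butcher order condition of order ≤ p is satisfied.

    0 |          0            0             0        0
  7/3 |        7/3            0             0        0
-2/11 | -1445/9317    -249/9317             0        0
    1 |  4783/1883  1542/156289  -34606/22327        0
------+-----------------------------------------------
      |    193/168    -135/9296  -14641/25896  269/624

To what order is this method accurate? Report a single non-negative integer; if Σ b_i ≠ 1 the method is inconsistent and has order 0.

4

b = (193/168, -135/9296, -14641/25896, 269/624)
c = (0, 7/3, -2/11, 1)
Ac = (0, 0, -83/1331, 82/269)
Σ b_i: 193/168·1 + (-135/9296)·1 + (-14641/25896)·1 + 269/624·1 = 1 ✓
b·c: (-135/9296)·7/3 + (-14641/25896)·(-2/11) + 269/624·1 = 1/2 ✓
b·c²: (-135/9296)·49/9 + (-14641/25896)·4/121 + 269/624·1 = 1/3 ✓
b·Ac: (-14641/25896)·(-83/1331) + 269/624·82/269 = 1/6 ✓
b·c³: (-135/9296)·343/27 + (-14641/25896)·(-8/1331) + 269/624·1 = 1/4 ✓
b·(c∘Ac): (-14641/25896)·166/14641 + 269/624·82/269 = 1/8 ✓
b·Ac²: (-14641/25896)·(-581/3993) + 269/624·2/807 = 1/12 ✓
b·A²c: 269/624·26/269 = 1/24 ✓; 4 stages ⇒ order 4.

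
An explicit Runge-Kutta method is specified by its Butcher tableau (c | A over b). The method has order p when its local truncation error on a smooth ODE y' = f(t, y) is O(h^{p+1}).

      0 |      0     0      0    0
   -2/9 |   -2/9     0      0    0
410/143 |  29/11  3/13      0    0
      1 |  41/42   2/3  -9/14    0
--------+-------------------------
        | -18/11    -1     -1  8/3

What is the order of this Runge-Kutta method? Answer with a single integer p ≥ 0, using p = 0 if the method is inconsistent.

0

b = (-18/11, -1, -1, 8/3)
c = (0, -2/9, 410/143, 1)
Ac = (0, 0, -2/39, -53819/27027)
Σ b_i: (-18/11)·1 + (-1)·1 + (-1)·1 + 8/3·1 = -32/33 ≠ 1 ⇒ order 0.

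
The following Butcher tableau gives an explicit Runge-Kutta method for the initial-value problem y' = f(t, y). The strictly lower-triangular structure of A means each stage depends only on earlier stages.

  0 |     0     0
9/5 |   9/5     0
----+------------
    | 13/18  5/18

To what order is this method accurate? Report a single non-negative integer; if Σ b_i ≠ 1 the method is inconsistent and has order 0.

b = (13/18, 5/18)
c = (0, 9/5)
Σ b_i: 13/18·1 + 5/18·1 = 1 ✓
b·c: 5/18·9/5 = 1/2 ✓; 2 stages ⇒ order 2.

2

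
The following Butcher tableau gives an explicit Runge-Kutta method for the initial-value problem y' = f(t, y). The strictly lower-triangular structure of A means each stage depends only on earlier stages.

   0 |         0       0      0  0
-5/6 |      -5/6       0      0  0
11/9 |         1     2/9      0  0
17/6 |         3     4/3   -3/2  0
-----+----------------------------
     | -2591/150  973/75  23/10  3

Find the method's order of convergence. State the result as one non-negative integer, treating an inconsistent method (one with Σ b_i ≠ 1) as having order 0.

b = (-2591/150, 973/75, 23/10, 3)
c = (0, -5/6, 11/9, 17/6)
Ac = (0, 0, -5/27, -53/18)
Σ b_i: (-2591/150)·1 + 973/75·1 + 23/10·1 + 3·1 = 1 ✓
b·c: 973/75·(-5/6) + 23/10·11/9 + 3·17/6 = 1/2 ✓
b·c²: 973/75·25/36 + 23/10·121/81 + 3·289/36 = 14794/405 ≠ 1/3 ⇒ order 2.
b·Ac: 23/10·(-5/27) + 3·(-53/18) = -250/27 ≠ 1/6

2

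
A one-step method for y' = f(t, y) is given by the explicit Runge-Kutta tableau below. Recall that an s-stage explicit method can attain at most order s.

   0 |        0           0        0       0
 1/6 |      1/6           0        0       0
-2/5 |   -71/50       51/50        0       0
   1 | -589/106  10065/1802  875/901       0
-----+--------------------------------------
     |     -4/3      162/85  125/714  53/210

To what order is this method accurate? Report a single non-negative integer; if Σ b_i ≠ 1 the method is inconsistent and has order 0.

b = (-4/3, 162/85, 125/714, 53/210)
c = (0, 1/6, -2/5, 1)
Ac = (0, 0, 17/100, 115/212)
Σ b_i: (-4/3)·1 + 162/85·1 + 125/714·1 + 53/210·1 = 1 ✓
b·c: 162/85·1/6 + 125/714·(-2/5) + 53/210·1 = 1/2 ✓
b·c²: 162/85·1/36 + 125/714·4/25 + 53/210·1 = 1/3 ✓
b·Ac: 125/714·17/100 + 53/210·115/212 = 1/6 ✓
b·c³: 162/85·1/216 + 125/714·(-8/125) + 53/210·1 = 1/4 ✓
b·(c∘Ac): 125/714·(-17/250) + 53/210·115/212 = 1/8 ✓
b·Ac²: 125/714·17/600 + 53/210·395/1272 = 1/12 ✓
b·A²c: 53/210·35/212 = 1/24 ✓; 4 stages ⇒ order 4.

4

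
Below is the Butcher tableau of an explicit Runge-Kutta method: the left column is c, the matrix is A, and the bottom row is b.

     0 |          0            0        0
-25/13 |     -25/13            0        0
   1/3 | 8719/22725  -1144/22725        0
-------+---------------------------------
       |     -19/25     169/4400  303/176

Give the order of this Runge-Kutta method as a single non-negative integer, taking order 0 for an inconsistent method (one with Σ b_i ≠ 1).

3

b = (-19/25, 169/4400, 303/176)
c = (0, -25/13, 1/3)
Ac = (0, 0, 88/909)
Σ b_i: (-19/25)·1 + 169/4400·1 + 303/176·1 = 1 ✓
b·c: 169/4400·(-25/13) + 303/176·1/3 = 1/2 ✓
b·c²: 169/4400·625/169 + 303/176·1/9 = 1/3 ✓
b·Ac: 303/176·88/909 = 1/6 ✓; 3 stages ⇒ order 3.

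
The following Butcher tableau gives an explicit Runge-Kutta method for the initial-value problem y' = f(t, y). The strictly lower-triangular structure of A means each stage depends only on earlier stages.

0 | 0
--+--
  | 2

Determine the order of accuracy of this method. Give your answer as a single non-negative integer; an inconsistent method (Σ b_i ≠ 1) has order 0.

b = (2)
c = (0)
Σ b_i: 2·1 = 2 ≠ 1 ⇒ order 0.

0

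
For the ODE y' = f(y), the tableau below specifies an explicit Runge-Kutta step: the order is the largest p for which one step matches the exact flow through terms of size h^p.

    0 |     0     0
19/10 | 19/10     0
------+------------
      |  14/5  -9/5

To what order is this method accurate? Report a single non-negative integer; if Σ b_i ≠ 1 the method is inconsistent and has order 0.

b = (14/5, -9/5)
c = (0, 19/10)
Σ b_i: 14/5·1 + (-9/5)·1 = 1 ✓
b·c: (-9/5)·19/10 = -171/50 ≠ 1/2 ⇒ order 1.

1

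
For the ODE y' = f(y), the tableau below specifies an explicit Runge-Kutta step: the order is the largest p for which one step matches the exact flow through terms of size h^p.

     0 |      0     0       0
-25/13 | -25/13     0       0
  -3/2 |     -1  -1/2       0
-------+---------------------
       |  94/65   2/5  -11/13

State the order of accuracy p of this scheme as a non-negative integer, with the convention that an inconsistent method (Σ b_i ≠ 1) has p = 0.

2

b = (94/65, 2/5, -11/13)
c = (0, -25/13, -3/2)
Ac = (0, 0, 25/26)
Σ b_i: 94/65·1 + 2/5·1 + (-11/13)·1 = 1 ✓
b·c: 2/5·(-25/13) + (-11/13)·(-3/2) = 1/2 ✓
b·c²: 2/5·625/169 + (-11/13)·9/4 = -287/676 ≠ 1/3 ⇒ order 2.
b·Ac: (-11/13)·25/26 = -275/338 ≠ 1/6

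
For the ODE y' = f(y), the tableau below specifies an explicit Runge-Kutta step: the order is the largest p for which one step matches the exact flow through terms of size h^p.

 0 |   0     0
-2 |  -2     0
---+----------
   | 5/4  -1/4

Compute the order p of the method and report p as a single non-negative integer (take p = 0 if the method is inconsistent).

b = (5/4, -1/4)
c = (0, -2)
Σ b_i: 5/4·1 + (-1/4)·1 = 1 ✓
b·c: (-1/4)·(-2) = 1/2 ✓; 2 stages ⇒ order 2.

2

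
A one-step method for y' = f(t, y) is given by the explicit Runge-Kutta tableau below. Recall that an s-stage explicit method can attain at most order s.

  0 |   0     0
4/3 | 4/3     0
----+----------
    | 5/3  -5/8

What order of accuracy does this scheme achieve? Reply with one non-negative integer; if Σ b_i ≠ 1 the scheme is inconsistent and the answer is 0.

0

b = (5/3, -5/8)
c = (0, 4/3)
Σ b_i: 5/3·1 + (-5/8)·1 = 25/24 ≠ 1 ⇒ order 0.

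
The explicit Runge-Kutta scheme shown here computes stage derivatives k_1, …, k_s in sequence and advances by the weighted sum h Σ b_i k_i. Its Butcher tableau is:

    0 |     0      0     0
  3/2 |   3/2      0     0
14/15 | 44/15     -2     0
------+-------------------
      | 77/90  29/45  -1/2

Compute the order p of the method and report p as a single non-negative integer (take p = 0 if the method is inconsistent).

b = (77/90, 29/45, -1/2)
c = (0, 3/2, 14/15)
Ac = (0, 0, -3)
Σ b_i: 77/90·1 + 29/45·1 + (-1/2)·1 = 1 ✓
b·c: 29/45·3/2 + (-1/2)·14/15 = 1/2 ✓
b·c²: 29/45·9/4 + (-1/2)·196/225 = 913/900 ≠ 1/3 ⇒ order 2.
b·Ac: (-1/2)·(-3) = 3/2 ≠ 1/6

2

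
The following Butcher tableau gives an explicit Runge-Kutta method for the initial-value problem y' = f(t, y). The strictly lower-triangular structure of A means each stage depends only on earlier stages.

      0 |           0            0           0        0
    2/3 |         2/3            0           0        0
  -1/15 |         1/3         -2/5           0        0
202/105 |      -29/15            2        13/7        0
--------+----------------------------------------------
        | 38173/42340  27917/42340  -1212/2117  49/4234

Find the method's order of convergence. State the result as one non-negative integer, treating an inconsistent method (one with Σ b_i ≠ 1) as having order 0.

3

b = (38173/42340, 27917/42340, -1212/2117, 49/4234)
c = (0, 2/3, -1/15, 202/105)
Ac = (0, 0, -4/15, 127/105)
Σ b_i: 38173/42340·1 + 27917/42340·1 + (-1212/2117)·1 + 49/4234·1 = 1 ✓
b·c: 27917/42340·2/3 + (-1212/2117)·(-1/15) + 49/4234·202/105 = 1/2 ✓
b·c²: 27917/42340·4/9 + (-1212/2117)·1/225 + 49/4234·40804/11025 = 1/3 ✓
b·Ac: (-1212/2117)·(-4/15) + 49/4234·127/105 = 1/6 ✓
b·c³: 27917/42340·8/27 + (-1212/2117)·(-1/3375) + 49/4234·8242408/1157625 = 4633546/16671375 ≠ 1/4 ⇒ order 3.
b·(c∘Ac): (-1212/2117)·4/225 + 49/4234·25654/11025 = 7979/476325 ≠ 1/8
b·Ac²: (-1212/2117)·(-8/45) + 49/4234·157/175 = 35617/317550 ≠ 1/12
b·A²c: 49/4234·(-52/105) = -182/31755 ≠ 1/24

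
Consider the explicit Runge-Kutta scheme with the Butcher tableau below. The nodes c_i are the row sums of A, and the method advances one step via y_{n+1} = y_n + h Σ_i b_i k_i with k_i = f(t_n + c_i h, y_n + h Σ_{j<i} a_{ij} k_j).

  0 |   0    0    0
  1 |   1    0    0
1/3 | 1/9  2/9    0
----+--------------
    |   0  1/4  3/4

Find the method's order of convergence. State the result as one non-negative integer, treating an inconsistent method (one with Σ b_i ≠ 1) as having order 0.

3

b = (0, 1/4, 3/4)
c = (0, 1, 1/3)
Ac = (0, 0, 2/9)
Σ b_i: 1/4·1 + 3/4·1 = 1 ✓
b·c: 1/4·1 + 3/4·1/3 = 1/2 ✓
b·c²: 1/4·1 + 3/4·1/9 = 1/3 ✓
b·Ac: 3/4·2/9 = 1/6 ✓; 3 stages ⇒ order 3.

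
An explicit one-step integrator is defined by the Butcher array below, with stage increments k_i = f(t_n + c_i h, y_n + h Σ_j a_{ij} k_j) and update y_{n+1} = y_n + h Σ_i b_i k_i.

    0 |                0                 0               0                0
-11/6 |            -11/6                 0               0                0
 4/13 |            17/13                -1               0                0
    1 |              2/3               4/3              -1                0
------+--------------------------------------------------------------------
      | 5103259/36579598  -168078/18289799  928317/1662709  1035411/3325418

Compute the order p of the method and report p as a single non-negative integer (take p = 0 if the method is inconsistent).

3

b = (5103259/36579598, -168078/18289799, 928317/1662709, 1035411/3325418)
c = (0, -11/6, 4/13, 1)
Ac = (0, 0, 11/6, -322/117)
Σ b_i: 5103259/36579598·1 + (-168078/18289799)·1 + 928317/1662709·1 + 1035411/3325418·1 = 1 ✓
b·c: (-168078/18289799)·(-11/6) + 928317/1662709·4/13 + 1035411/3325418·1 = 1/2 ✓
b·c²: (-168078/18289799)·121/36 + 928317/1662709·16/169 + 1035411/3325418·1 = 1/3 ✓
b·Ac: 928317/1662709·11/6 + 1035411/3325418·(-322/117) = 1/6 ✓
b·c³: (-168078/18289799)·(-1331/216) + 928317/1662709·64/2197 + 1035411/3325418·1 = 299006495/778147812 ≠ 1/4 ⇒ order 3.
b·(c∘Ac): 928317/1662709·22/39 + 1035411/3325418·(-322/117) = -2703391/4988127 ≠ 1/8
b·Ac²: 928317/1662709·(-121/36) + 1035411/3325418·20017/4563 = -397379975/778147812 ≠ 1/12
b·A²c: 1035411/3325418·(-11/6) = -3796507/6650836 ≠ 1/24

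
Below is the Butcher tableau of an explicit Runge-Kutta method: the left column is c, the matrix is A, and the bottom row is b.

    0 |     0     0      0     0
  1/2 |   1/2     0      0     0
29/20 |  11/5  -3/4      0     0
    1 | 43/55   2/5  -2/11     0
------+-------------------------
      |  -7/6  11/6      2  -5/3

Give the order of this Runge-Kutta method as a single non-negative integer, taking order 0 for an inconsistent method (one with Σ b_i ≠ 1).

1

b = (-7/6, 11/6, 2, -5/3)
c = (0, 1/2, 29/20, 1)
Ac = (0, 0, -3/8, -7/110)
Σ b_i: (-7/6)·1 + 11/6·1 + 2·1 + (-5/3)·1 = 1 ✓
b·c: 11/6·1/2 + 2·29/20 + (-5/3)·1 = 43/20 ≠ 1/2 ⇒ order 1.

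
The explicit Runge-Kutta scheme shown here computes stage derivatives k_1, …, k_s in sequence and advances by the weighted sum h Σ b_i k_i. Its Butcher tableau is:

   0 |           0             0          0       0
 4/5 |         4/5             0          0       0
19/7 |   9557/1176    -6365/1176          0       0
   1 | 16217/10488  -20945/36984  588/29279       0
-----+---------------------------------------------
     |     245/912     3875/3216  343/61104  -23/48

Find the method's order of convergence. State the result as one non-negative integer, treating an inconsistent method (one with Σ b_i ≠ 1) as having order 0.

4

b = (245/912, 3875/3216, 343/61104, -23/48)
c = (0, 4/5, 19/7, 1)
Ac = (0, 0, -1273/294, -55/138)
Σ b_i: 245/912·1 + 3875/3216·1 + 343/61104·1 + (-23/48)·1 = 1 ✓
b·c: 3875/3216·4/5 + 343/61104·19/7 + (-23/48)·1 = 1/2 ✓
b·c²: 3875/3216·16/25 + 343/61104·361/49 + (-23/48)·1 = 1/3 ✓
b·Ac: 343/61104·(-1273/294) + (-23/48)·(-55/138) = 1/6 ✓
b·c³: 3875/3216·64/125 + 343/61104·6859/343 + (-23/48)·1 = 1/4 ✓
b·(c∘Ac): 343/61104·(-24187/2058) + (-23/48)·(-55/138) = 1/8 ✓
b·Ac²: 343/61104·(-2546/735) + (-23/48)·(-74/345) = 1/12 ✓
b·A²c: (-23/48)·(-2/23) = 1/24 ✓; 4 stages ⇒ order 4.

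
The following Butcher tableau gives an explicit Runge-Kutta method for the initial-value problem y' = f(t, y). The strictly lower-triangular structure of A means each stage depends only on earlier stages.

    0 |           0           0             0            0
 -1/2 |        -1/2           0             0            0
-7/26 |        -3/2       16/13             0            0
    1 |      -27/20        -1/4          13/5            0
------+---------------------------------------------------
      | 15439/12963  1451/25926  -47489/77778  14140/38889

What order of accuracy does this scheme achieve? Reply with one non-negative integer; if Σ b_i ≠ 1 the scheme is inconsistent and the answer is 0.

3

b = (15439/12963, 1451/25926, -47489/77778, 14140/38889)
c = (0, -1/2, -7/26, 1)
Ac = (0, 0, -8/13, -23/40)
Σ b_i: 15439/12963·1 + 1451/25926·1 + (-47489/77778)·1 + 14140/38889·1 = 1 ✓
b·c: 1451/25926·(-1/2) + (-47489/77778)·(-7/26) + 14140/38889·1 = 1/2 ✓
b·c²: 1451/25926·1/4 + (-47489/77778)·49/676 + 14140/38889·1 = 1/3 ✓
b·Ac: (-47489/77778)·(-8/13) + 14140/38889·(-23/40) = 1/6 ✓
b·c³: 1451/25926·(-1/8) + (-47489/77778)·(-343/17576) + 14140/38889·1 = 496819/1348152 ≠ 1/4 ⇒ order 3.
b·(c∘Ac): (-47489/77778)·28/169 + 14140/38889·(-23/40) = -2681/8642 ≠ 1/8
b·Ac²: (-47489/77778)·4/13 + 14140/38889·131/1040 = -95765/674076 ≠ 1/12
b·A²c: 14140/38889·(-8/5) = -22624/38889 ≠ 1/24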